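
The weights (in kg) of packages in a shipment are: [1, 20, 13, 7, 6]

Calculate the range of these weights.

19

Step 1: Identify the maximum value: max = 20
Step 2: Identify the minimum value: min = 1
Step 3: Range = max - min = 20 - 1 = 19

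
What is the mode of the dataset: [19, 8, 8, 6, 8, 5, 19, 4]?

8

Step 1: Count the frequency of each value:
  4: appears 1 time(s)
  5: appears 1 time(s)
  6: appears 1 time(s)
  8: appears 3 time(s)
  19: appears 2 time(s)
Step 2: The value 8 appears most frequently (3 times).
Step 3: Mode = 8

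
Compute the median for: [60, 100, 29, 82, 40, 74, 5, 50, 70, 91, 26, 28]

55

Step 1: Sort the data in ascending order: [5, 26, 28, 29, 40, 50, 60, 70, 74, 82, 91, 100]
Step 2: The number of values is n = 12.
Step 3: Since n is even, the median is the average of positions 6 and 7:
  Median = (50 + 60) / 2 = 55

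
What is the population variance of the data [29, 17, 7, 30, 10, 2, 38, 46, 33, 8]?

205.6

Step 1: Compute the mean: (29 + 17 + 7 + 30 + 10 + 2 + 38 + 46 + 33 + 8) / 10 = 22
Step 2: Compute squared deviations from the mean:
  (29 - 22)^2 = 49
  (17 - 22)^2 = 25
  (7 - 22)^2 = 225
  (30 - 22)^2 = 64
  (10 - 22)^2 = 144
  (2 - 22)^2 = 400
  (38 - 22)^2 = 256
  (46 - 22)^2 = 576
  (33 - 22)^2 = 121
  (8 - 22)^2 = 196
Step 3: Sum of squared deviations = 2056
Step 4: Population variance = 2056 / 10 = 205.6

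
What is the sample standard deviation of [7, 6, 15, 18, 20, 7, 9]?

5.8228

Step 1: Compute the mean: 11.7143
Step 2: Sum of squared deviations from the mean: 203.4286
Step 3: Sample variance = 203.4286 / 6 = 33.9048
Step 4: Standard deviation = sqrt(33.9048) = 5.8228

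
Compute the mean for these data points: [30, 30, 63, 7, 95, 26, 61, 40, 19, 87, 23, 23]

42

Step 1: Sum all values: 30 + 30 + 63 + 7 + 95 + 26 + 61 + 40 + 19 + 87 + 23 + 23 = 504
Step 2: Count the number of values: n = 12
Step 3: Mean = sum / n = 504 / 12 = 42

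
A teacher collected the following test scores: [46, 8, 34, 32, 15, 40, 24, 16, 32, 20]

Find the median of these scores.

28

Step 1: Sort the data in ascending order: [8, 15, 16, 20, 24, 32, 32, 34, 40, 46]
Step 2: The number of values is n = 10.
Step 3: Since n is even, the median is the average of positions 5 and 6:
  Median = (24 + 32) / 2 = 28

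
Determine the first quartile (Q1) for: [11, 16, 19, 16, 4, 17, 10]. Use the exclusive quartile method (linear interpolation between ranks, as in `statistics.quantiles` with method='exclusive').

10

Step 1: Sort the data: [4, 10, 11, 16, 16, 17, 19]
Step 2: n = 7
Step 3: Using the exclusive quartile method:
  Q1 = 10
  Q2 (median) = 16
  Q3 = 17
  IQR = Q3 - Q1 = 17 - 10 = 7
Step 4: Q1 = 10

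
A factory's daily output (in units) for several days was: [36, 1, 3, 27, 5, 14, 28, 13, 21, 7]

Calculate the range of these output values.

35

Step 1: Identify the maximum value: max = 36
Step 2: Identify the minimum value: min = 1
Step 3: Range = max - min = 36 - 1 = 35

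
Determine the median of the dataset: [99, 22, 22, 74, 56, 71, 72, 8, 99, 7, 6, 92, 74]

71

Step 1: Sort the data in ascending order: [6, 7, 8, 22, 22, 56, 71, 72, 74, 74, 92, 99, 99]
Step 2: The number of values is n = 13.
Step 3: Since n is odd, the median is the middle value at position 7: 71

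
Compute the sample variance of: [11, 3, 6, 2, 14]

26.7

Step 1: Compute the mean: (11 + 3 + 6 + 2 + 14) / 5 = 7.2
Step 2: Compute squared deviations from the mean:
  (11 - 7.2)^2 = 14.44
  (3 - 7.2)^2 = 17.64
  (6 - 7.2)^2 = 1.44
  (2 - 7.2)^2 = 27.04
  (14 - 7.2)^2 = 46.24
Step 3: Sum of squared deviations = 106.8
Step 4: Sample variance = 106.8 / 4 = 26.7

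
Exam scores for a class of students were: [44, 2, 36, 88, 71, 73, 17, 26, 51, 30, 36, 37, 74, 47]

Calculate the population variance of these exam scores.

545.4082

Step 1: Compute the mean: (44 + 2 + 36 + 88 + 71 + 73 + 17 + 26 + 51 + 30 + 36 + 37 + 74 + 47) / 14 = 45.1429
Step 2: Compute squared deviations from the mean:
  (44 - 45.1429)^2 = 1.3061
  (2 - 45.1429)^2 = 1861.3061
  (36 - 45.1429)^2 = 83.5918
  (88 - 45.1429)^2 = 1836.7347
  (71 - 45.1429)^2 = 668.5918
  (73 - 45.1429)^2 = 776.0204
  (17 - 45.1429)^2 = 792.0204
  (26 - 45.1429)^2 = 366.449
  (51 - 45.1429)^2 = 34.3061
  (30 - 45.1429)^2 = 229.3061
  (36 - 45.1429)^2 = 83.5918
  (37 - 45.1429)^2 = 66.3061
  (74 - 45.1429)^2 = 832.7347
  (47 - 45.1429)^2 = 3.449
Step 3: Sum of squared deviations = 7635.7143
Step 4: Population variance = 7635.7143 / 14 = 545.4082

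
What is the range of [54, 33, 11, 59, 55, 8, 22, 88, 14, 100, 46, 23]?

92

Step 1: Identify the maximum value: max = 100
Step 2: Identify the minimum value: min = 8
Step 3: Range = max - min = 100 - 8 = 92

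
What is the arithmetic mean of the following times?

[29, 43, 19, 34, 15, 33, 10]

26.1429

Step 1: Sum all values: 29 + 43 + 19 + 34 + 15 + 33 + 10 = 183
Step 2: Count the number of values: n = 7
Step 3: Mean = sum / n = 183 / 7 = 26.1429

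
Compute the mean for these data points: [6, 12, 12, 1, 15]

9.2

Step 1: Sum all values: 6 + 12 + 12 + 1 + 15 = 46
Step 2: Count the number of values: n = 5
Step 3: Mean = sum / n = 46 / 5 = 9.2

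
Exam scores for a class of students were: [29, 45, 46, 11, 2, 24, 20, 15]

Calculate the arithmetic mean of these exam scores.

24

Step 1: Sum all values: 29 + 45 + 46 + 11 + 2 + 24 + 20 + 15 = 192
Step 2: Count the number of values: n = 8
Step 3: Mean = sum / n = 192 / 8 = 24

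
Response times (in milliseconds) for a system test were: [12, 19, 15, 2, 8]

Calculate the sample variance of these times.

42.7

Step 1: Compute the mean: (12 + 19 + 15 + 2 + 8) / 5 = 11.2
Step 2: Compute squared deviations from the mean:
  (12 - 11.2)^2 = 0.64
  (19 - 11.2)^2 = 60.84
  (15 - 11.2)^2 = 14.44
  (2 - 11.2)^2 = 84.64
  (8 - 11.2)^2 = 10.24
Step 3: Sum of squared deviations = 170.8
Step 4: Sample variance = 170.8 / 4 = 42.7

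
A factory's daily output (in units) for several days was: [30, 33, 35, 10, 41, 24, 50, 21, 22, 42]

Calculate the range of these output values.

40

Step 1: Identify the maximum value: max = 50
Step 2: Identify the minimum value: min = 10
Step 3: Range = max - min = 50 - 10 = 40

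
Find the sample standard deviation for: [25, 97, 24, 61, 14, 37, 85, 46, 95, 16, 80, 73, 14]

31.9123

Step 1: Compute the mean: 51.3077
Step 2: Sum of squared deviations from the mean: 12220.7692
Step 3: Sample variance = 12220.7692 / 12 = 1018.3974
Step 4: Standard deviation = sqrt(1018.3974) = 31.9123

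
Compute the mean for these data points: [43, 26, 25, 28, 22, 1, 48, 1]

24.25

Step 1: Sum all values: 43 + 26 + 25 + 28 + 22 + 1 + 48 + 1 = 194
Step 2: Count the number of values: n = 8
Step 3: Mean = sum / n = 194 / 8 = 24.25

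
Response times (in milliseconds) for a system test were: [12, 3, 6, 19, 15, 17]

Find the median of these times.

13.5

Step 1: Sort the data in ascending order: [3, 6, 12, 15, 17, 19]
Step 2: The number of values is n = 6.
Step 3: Since n is even, the median is the average of positions 3 and 4:
  Median = (12 + 15) / 2 = 13.5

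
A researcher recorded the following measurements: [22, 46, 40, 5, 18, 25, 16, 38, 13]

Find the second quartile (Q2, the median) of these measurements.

22

Step 1: Sort the data: [5, 13, 16, 18, 22, 25, 38, 40, 46]
Step 2: n = 9
Step 3: Q2 is the median. Since n is odd, it is the middle value at position 5: 22
Step 4: Q2 = 22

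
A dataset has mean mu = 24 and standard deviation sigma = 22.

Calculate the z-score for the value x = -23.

-2.1364

Step 1: Recall the z-score formula: z = (x - mu) / sigma
Step 2: Substitute values: z = (-23 - 24) / 22
Step 3: z = -47 / 22 = -2.1364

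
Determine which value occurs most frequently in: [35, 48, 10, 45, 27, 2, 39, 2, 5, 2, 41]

2

Step 1: Count the frequency of each value:
  2: appears 3 time(s)
  5: appears 1 time(s)
  10: appears 1 time(s)
  27: appears 1 time(s)
  35: appears 1 time(s)
  39: appears 1 time(s)
  41: appears 1 time(s)
  45: appears 1 time(s)
  48: appears 1 time(s)
Step 2: The value 2 appears most frequently (3 times).
Step 3: Mode = 2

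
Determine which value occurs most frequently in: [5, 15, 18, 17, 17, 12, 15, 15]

15

Step 1: Count the frequency of each value:
  5: appears 1 time(s)
  12: appears 1 time(s)
  15: appears 3 time(s)
  17: appears 2 time(s)
  18: appears 1 time(s)
Step 2: The value 15 appears most frequently (3 times).
Step 3: Mode = 15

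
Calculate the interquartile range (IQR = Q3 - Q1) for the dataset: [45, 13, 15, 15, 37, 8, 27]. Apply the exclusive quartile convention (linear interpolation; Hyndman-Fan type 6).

24

Step 1: Sort the data: [8, 13, 15, 15, 27, 37, 45]
Step 2: n = 7
Step 3: Using the exclusive quartile method:
  Q1 = 13
  Q2 (median) = 15
  Q3 = 37
  IQR = Q3 - Q1 = 37 - 13 = 24
Step 4: IQR = 24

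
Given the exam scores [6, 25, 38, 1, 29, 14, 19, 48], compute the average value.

22.5

Step 1: Sum all values: 6 + 25 + 38 + 1 + 29 + 14 + 19 + 48 = 180
Step 2: Count the number of values: n = 8
Step 3: Mean = sum / n = 180 / 8 = 22.5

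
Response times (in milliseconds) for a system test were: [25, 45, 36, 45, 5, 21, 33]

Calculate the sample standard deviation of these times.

14.2945

Step 1: Compute the mean: 30
Step 2: Sum of squared deviations from the mean: 1226
Step 3: Sample variance = 1226 / 6 = 204.3333
Step 4: Standard deviation = sqrt(204.3333) = 14.2945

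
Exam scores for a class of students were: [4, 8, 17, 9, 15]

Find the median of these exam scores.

9

Step 1: Sort the data in ascending order: [4, 8, 9, 15, 17]
Step 2: The number of values is n = 5.
Step 3: Since n is odd, the median is the middle value at position 3: 9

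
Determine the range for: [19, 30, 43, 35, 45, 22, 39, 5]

40

Step 1: Identify the maximum value: max = 45
Step 2: Identify the minimum value: min = 5
Step 3: Range = max - min = 45 - 5 = 40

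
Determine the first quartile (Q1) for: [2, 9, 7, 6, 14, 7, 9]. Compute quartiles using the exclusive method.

6

Step 1: Sort the data: [2, 6, 7, 7, 9, 9, 14]
Step 2: n = 7
Step 3: Using the exclusive quartile method:
  Q1 = 6
  Q2 (median) = 7
  Q3 = 9
  IQR = Q3 - Q1 = 9 - 6 = 3
Step 4: Q1 = 6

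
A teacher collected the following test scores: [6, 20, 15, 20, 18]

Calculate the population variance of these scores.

27.36

Step 1: Compute the mean: (6 + 20 + 15 + 20 + 18) / 5 = 15.8
Step 2: Compute squared deviations from the mean:
  (6 - 15.8)^2 = 96.04
  (20 - 15.8)^2 = 17.64
  (15 - 15.8)^2 = 0.64
  (20 - 15.8)^2 = 17.64
  (18 - 15.8)^2 = 4.84
Step 3: Sum of squared deviations = 136.8
Step 4: Population variance = 136.8 / 5 = 27.36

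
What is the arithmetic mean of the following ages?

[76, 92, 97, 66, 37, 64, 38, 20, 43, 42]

57.5

Step 1: Sum all values: 76 + 92 + 97 + 66 + 37 + 64 + 38 + 20 + 43 + 42 = 575
Step 2: Count the number of values: n = 10
Step 3: Mean = sum / n = 575 / 10 = 57.5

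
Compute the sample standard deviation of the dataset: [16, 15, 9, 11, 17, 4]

4.98

Step 1: Compute the mean: 12
Step 2: Sum of squared deviations from the mean: 124
Step 3: Sample variance = 124 / 5 = 24.8
Step 4: Standard deviation = sqrt(24.8) = 4.98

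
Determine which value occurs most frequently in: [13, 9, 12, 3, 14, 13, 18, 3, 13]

13

Step 1: Count the frequency of each value:
  3: appears 2 time(s)
  9: appears 1 time(s)
  12: appears 1 time(s)
  13: appears 3 time(s)
  14: appears 1 time(s)
  18: appears 1 time(s)
Step 2: The value 13 appears most frequently (3 times).
Step 3: Mode = 13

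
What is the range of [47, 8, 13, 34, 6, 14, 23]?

41

Step 1: Identify the maximum value: max = 47
Step 2: Identify the minimum value: min = 6
Step 3: Range = max - min = 47 - 6 = 41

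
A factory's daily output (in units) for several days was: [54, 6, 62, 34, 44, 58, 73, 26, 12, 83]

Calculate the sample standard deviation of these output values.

25.516

Step 1: Compute the mean: 45.2
Step 2: Sum of squared deviations from the mean: 5859.6
Step 3: Sample variance = 5859.6 / 9 = 651.0667
Step 4: Standard deviation = sqrt(651.0667) = 25.516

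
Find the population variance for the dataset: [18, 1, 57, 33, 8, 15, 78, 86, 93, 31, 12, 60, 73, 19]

936.7755

Step 1: Compute the mean: (18 + 1 + 57 + 33 + 8 + 15 + 78 + 86 + 93 + 31 + 12 + 60 + 73 + 19) / 14 = 41.7143
Step 2: Compute squared deviations from the mean:
  (18 - 41.7143)^2 = 562.3673
  (1 - 41.7143)^2 = 1657.6531
  (57 - 41.7143)^2 = 233.6531
  (33 - 41.7143)^2 = 75.9388
  (8 - 41.7143)^2 = 1136.6531
  (15 - 41.7143)^2 = 713.6531
  (78 - 41.7143)^2 = 1316.6531
  (86 - 41.7143)^2 = 1961.2245
  (93 - 41.7143)^2 = 2630.2245
  (31 - 41.7143)^2 = 114.7959
  (12 - 41.7143)^2 = 882.9388
  (60 - 41.7143)^2 = 334.3673
  (73 - 41.7143)^2 = 978.7959
  (19 - 41.7143)^2 = 515.9388
Step 3: Sum of squared deviations = 13114.8571
Step 4: Population variance = 13114.8571 / 14 = 936.7755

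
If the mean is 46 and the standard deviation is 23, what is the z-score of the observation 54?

0.3478

Step 1: Recall the z-score formula: z = (x - mu) / sigma
Step 2: Substitute values: z = (54 - 46) / 23
Step 3: z = 8 / 23 = 0.3478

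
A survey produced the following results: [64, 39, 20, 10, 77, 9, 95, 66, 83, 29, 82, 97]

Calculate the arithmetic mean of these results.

55.9167

Step 1: Sum all values: 64 + 39 + 20 + 10 + 77 + 9 + 95 + 66 + 83 + 29 + 82 + 97 = 671
Step 2: Count the number of values: n = 12
Step 3: Mean = sum / n = 671 / 12 = 55.9167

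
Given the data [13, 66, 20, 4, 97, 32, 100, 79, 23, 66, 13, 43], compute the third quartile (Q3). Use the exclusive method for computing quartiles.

75.75

Step 1: Sort the data: [4, 13, 13, 20, 23, 32, 43, 66, 66, 79, 97, 100]
Step 2: n = 12
Step 3: Using the exclusive quartile method:
  Q1 = 14.75
  Q2 (median) = 37.5
  Q3 = 75.75
  IQR = Q3 - Q1 = 75.75 - 14.75 = 61
Step 4: Q3 = 75.75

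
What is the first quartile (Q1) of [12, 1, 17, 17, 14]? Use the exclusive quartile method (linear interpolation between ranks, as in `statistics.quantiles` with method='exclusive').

6.5

Step 1: Sort the data: [1, 12, 14, 17, 17]
Step 2: n = 5
Step 3: Using the exclusive quartile method:
  Q1 = 6.5
  Q2 (median) = 14
  Q3 = 17
  IQR = Q3 - Q1 = 17 - 6.5 = 10.5
Step 4: Q1 = 6.5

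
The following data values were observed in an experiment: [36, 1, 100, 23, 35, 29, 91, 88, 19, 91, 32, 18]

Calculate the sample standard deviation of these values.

35.0233

Step 1: Compute the mean: 46.9167
Step 2: Sum of squared deviations from the mean: 13492.9167
Step 3: Sample variance = 13492.9167 / 11 = 1226.6288
Step 4: Standard deviation = sqrt(1226.6288) = 35.0233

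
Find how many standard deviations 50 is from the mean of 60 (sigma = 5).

-2

Step 1: Recall the z-score formula: z = (x - mu) / sigma
Step 2: Substitute values: z = (50 - 60) / 5
Step 3: z = -10 / 5 = -2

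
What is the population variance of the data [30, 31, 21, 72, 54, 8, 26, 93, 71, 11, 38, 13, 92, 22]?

808.5306

Step 1: Compute the mean: (30 + 31 + 21 + 72 + 54 + 8 + 26 + 93 + 71 + 11 + 38 + 13 + 92 + 22) / 14 = 41.5714
Step 2: Compute squared deviations from the mean:
  (30 - 41.5714)^2 = 133.898
  (31 - 41.5714)^2 = 111.7551
  (21 - 41.5714)^2 = 423.1837
  (72 - 41.5714)^2 = 925.898
  (54 - 41.5714)^2 = 154.4694
  (8 - 41.5714)^2 = 1127.0408
  (26 - 41.5714)^2 = 242.4694
  (93 - 41.5714)^2 = 2644.898
  (71 - 41.5714)^2 = 866.0408
  (11 - 41.5714)^2 = 934.6122
  (38 - 41.5714)^2 = 12.7551
  (13 - 41.5714)^2 = 816.3265
  (92 - 41.5714)^2 = 2543.0408
  (22 - 41.5714)^2 = 383.0408
Step 3: Sum of squared deviations = 11319.4286
Step 4: Population variance = 11319.4286 / 14 = 808.5306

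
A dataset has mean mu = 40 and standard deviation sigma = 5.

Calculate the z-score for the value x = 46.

1.2

Step 1: Recall the z-score formula: z = (x - mu) / sigma
Step 2: Substitute values: z = (46 - 40) / 5
Step 3: z = 6 / 5 = 1.2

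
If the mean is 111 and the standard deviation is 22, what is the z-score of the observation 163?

2.3636

Step 1: Recall the z-score formula: z = (x - mu) / sigma
Step 2: Substitute values: z = (163 - 111) / 22
Step 3: z = 52 / 22 = 2.3636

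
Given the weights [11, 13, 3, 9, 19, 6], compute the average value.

10.1667

Step 1: Sum all values: 11 + 13 + 3 + 9 + 19 + 6 = 61
Step 2: Count the number of values: n = 6
Step 3: Mean = sum / n = 61 / 6 = 10.1667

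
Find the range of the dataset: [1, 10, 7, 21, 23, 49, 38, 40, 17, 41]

48

Step 1: Identify the maximum value: max = 49
Step 2: Identify the minimum value: min = 1
Step 3: Range = max - min = 49 - 1 = 48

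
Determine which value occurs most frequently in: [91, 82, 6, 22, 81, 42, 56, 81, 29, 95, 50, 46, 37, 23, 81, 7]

81

Step 1: Count the frequency of each value:
  6: appears 1 time(s)
  7: appears 1 time(s)
  22: appears 1 time(s)
  23: appears 1 time(s)
  29: appears 1 time(s)
  37: appears 1 time(s)
  42: appears 1 time(s)
  46: appears 1 time(s)
  50: appears 1 time(s)
  56: appears 1 time(s)
  81: appears 3 time(s)
  82: appears 1 time(s)
  91: appears 1 time(s)
  95: appears 1 time(s)
Step 2: The value 81 appears most frequently (3 times).
Step 3: Mode = 81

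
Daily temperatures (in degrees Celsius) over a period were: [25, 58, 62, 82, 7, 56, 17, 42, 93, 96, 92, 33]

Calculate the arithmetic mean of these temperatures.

55.25

Step 1: Sum all values: 25 + 58 + 62 + 82 + 7 + 56 + 17 + 42 + 93 + 96 + 92 + 33 = 663
Step 2: Count the number of values: n = 12
Step 3: Mean = sum / n = 663 / 12 = 55.25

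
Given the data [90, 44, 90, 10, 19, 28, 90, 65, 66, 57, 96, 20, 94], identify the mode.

90

Step 1: Count the frequency of each value:
  10: appears 1 time(s)
  19: appears 1 time(s)
  20: appears 1 time(s)
  28: appears 1 time(s)
  44: appears 1 time(s)
  57: appears 1 time(s)
  65: appears 1 time(s)
  66: appears 1 time(s)
  90: appears 3 time(s)
  94: appears 1 time(s)
  96: appears 1 time(s)
Step 2: The value 90 appears most frequently (3 times).
Step 3: Mode = 90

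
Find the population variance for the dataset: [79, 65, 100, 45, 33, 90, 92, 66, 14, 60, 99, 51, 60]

630.5207

Step 1: Compute the mean: (79 + 65 + 100 + 45 + 33 + 90 + 92 + 66 + 14 + 60 + 99 + 51 + 60) / 13 = 65.6923
Step 2: Compute squared deviations from the mean:
  (79 - 65.6923)^2 = 177.0947
  (65 - 65.6923)^2 = 0.4793
  (100 - 65.6923)^2 = 1177.0178
  (45 - 65.6923)^2 = 428.1716
  (33 - 65.6923)^2 = 1068.787
  (90 - 65.6923)^2 = 590.8639
  (92 - 65.6923)^2 = 692.0947
  (66 - 65.6923)^2 = 0.0947
  (14 - 65.6923)^2 = 2672.0947
  (60 - 65.6923)^2 = 32.4024
  (99 - 65.6923)^2 = 1109.4024
  (51 - 65.6923)^2 = 215.8639
  (60 - 65.6923)^2 = 32.4024
Step 3: Sum of squared deviations = 8196.7692
Step 4: Population variance = 8196.7692 / 13 = 630.5207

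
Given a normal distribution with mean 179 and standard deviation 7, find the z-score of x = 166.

-1.8571

Step 1: Recall the z-score formula: z = (x - mu) / sigma
Step 2: Substitute values: z = (166 - 179) / 7
Step 3: z = -13 / 7 = -1.8571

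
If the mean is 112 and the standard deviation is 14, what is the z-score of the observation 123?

0.7857

Step 1: Recall the z-score formula: z = (x - mu) / sigma
Step 2: Substitute values: z = (123 - 112) / 14
Step 3: z = 11 / 14 = 0.7857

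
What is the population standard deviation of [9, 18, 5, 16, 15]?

4.8415

Step 1: Compute the mean: 12.6
Step 2: Sum of squared deviations from the mean: 117.2
Step 3: Population variance = 117.2 / 5 = 23.44
Step 4: Standard deviation = sqrt(23.44) = 4.8415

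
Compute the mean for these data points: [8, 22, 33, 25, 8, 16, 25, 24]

20.125

Step 1: Sum all values: 8 + 22 + 33 + 25 + 8 + 16 + 25 + 24 = 161
Step 2: Count the number of values: n = 8
Step 3: Mean = sum / n = 161 / 8 = 20.125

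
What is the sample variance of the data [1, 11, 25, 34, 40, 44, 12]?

266.4762

Step 1: Compute the mean: (1 + 11 + 25 + 34 + 40 + 44 + 12) / 7 = 23.8571
Step 2: Compute squared deviations from the mean:
  (1 - 23.8571)^2 = 522.449
  (11 - 23.8571)^2 = 165.3061
  (25 - 23.8571)^2 = 1.3061
  (34 - 23.8571)^2 = 102.8776
  (40 - 23.8571)^2 = 260.5918
  (44 - 23.8571)^2 = 405.7347
  (12 - 23.8571)^2 = 140.5918
Step 3: Sum of squared deviations = 1598.8571
Step 4: Sample variance = 1598.8571 / 6 = 266.4762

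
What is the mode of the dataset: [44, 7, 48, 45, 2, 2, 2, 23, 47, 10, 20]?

2

Step 1: Count the frequency of each value:
  2: appears 3 time(s)
  7: appears 1 time(s)
  10: appears 1 time(s)
  20: appears 1 time(s)
  23: appears 1 time(s)
  44: appears 1 time(s)
  45: appears 1 time(s)
  47: appears 1 time(s)
  48: appears 1 time(s)
Step 2: The value 2 appears most frequently (3 times).
Step 3: Mode = 2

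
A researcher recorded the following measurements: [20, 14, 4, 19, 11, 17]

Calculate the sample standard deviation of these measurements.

5.9805

Step 1: Compute the mean: 14.1667
Step 2: Sum of squared deviations from the mean: 178.8333
Step 3: Sample variance = 178.8333 / 5 = 35.7667
Step 4: Standard deviation = sqrt(35.7667) = 5.9805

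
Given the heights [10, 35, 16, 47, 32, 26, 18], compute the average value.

26.2857

Step 1: Sum all values: 10 + 35 + 16 + 47 + 32 + 26 + 18 = 184
Step 2: Count the number of values: n = 7
Step 3: Mean = sum / n = 184 / 7 = 26.2857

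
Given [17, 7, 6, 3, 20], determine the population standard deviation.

6.6513

Step 1: Compute the mean: 10.6
Step 2: Sum of squared deviations from the mean: 221.2
Step 3: Population variance = 221.2 / 5 = 44.24
Step 4: Standard deviation = sqrt(44.24) = 6.6513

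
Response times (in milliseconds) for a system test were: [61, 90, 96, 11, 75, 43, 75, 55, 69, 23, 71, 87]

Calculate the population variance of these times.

629.5

Step 1: Compute the mean: (61 + 90 + 96 + 11 + 75 + 43 + 75 + 55 + 69 + 23 + 71 + 87) / 12 = 63
Step 2: Compute squared deviations from the mean:
  (61 - 63)^2 = 4
  (90 - 63)^2 = 729
  (96 - 63)^2 = 1089
  (11 - 63)^2 = 2704
  (75 - 63)^2 = 144
  (43 - 63)^2 = 400
  (75 - 63)^2 = 144
  (55 - 63)^2 = 64
  (69 - 63)^2 = 36
  (23 - 63)^2 = 1600
  (71 - 63)^2 = 64
  (87 - 63)^2 = 576
Step 3: Sum of squared deviations = 7554
Step 4: Population variance = 7554 / 12 = 629.5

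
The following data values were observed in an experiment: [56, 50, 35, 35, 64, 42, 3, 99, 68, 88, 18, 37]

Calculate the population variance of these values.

692.9097

Step 1: Compute the mean: (56 + 50 + 35 + 35 + 64 + 42 + 3 + 99 + 68 + 88 + 18 + 37) / 12 = 49.5833
Step 2: Compute squared deviations from the mean:
  (56 - 49.5833)^2 = 41.1736
  (50 - 49.5833)^2 = 0.1736
  (35 - 49.5833)^2 = 212.6736
  (35 - 49.5833)^2 = 212.6736
  (64 - 49.5833)^2 = 207.8403
  (42 - 49.5833)^2 = 57.5069
  (3 - 49.5833)^2 = 2170.0069
  (99 - 49.5833)^2 = 2442.0069
  (68 - 49.5833)^2 = 339.1736
  (88 - 49.5833)^2 = 1475.8403
  (18 - 49.5833)^2 = 997.5069
  (37 - 49.5833)^2 = 158.3403
Step 3: Sum of squared deviations = 8314.9167
Step 4: Population variance = 8314.9167 / 12 = 692.9097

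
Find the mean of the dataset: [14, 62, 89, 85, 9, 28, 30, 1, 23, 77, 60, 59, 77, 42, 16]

44.8

Step 1: Sum all values: 14 + 62 + 89 + 85 + 9 + 28 + 30 + 1 + 23 + 77 + 60 + 59 + 77 + 42 + 16 = 672
Step 2: Count the number of values: n = 15
Step 3: Mean = sum / n = 672 / 15 = 44.8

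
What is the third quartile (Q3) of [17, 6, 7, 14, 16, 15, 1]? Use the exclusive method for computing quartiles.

16

Step 1: Sort the data: [1, 6, 7, 14, 15, 16, 17]
Step 2: n = 7
Step 3: Using the exclusive quartile method:
  Q1 = 6
  Q2 (median) = 14
  Q3 = 16
  IQR = Q3 - Q1 = 16 - 6 = 10
Step 4: Q3 = 16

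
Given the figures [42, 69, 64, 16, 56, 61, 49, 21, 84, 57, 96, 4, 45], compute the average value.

51.0769

Step 1: Sum all values: 42 + 69 + 64 + 16 + 56 + 61 + 49 + 21 + 84 + 57 + 96 + 4 + 45 = 664
Step 2: Count the number of values: n = 13
Step 3: Mean = sum / n = 664 / 13 = 51.0769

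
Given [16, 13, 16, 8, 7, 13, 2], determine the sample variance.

27.2381

Step 1: Compute the mean: (16 + 13 + 16 + 8 + 7 + 13 + 2) / 7 = 10.7143
Step 2: Compute squared deviations from the mean:
  (16 - 10.7143)^2 = 27.9388
  (13 - 10.7143)^2 = 5.2245
  (16 - 10.7143)^2 = 27.9388
  (8 - 10.7143)^2 = 7.3673
  (7 - 10.7143)^2 = 13.7959
  (13 - 10.7143)^2 = 5.2245
  (2 - 10.7143)^2 = 75.9388
Step 3: Sum of squared deviations = 163.4286
Step 4: Sample variance = 163.4286 / 6 = 27.2381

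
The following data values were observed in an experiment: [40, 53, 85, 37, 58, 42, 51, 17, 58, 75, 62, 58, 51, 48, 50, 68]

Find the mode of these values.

58

Step 1: Count the frequency of each value:
  17: appears 1 time(s)
  37: appears 1 time(s)
  40: appears 1 time(s)
  42: appears 1 time(s)
  48: appears 1 time(s)
  50: appears 1 time(s)
  51: appears 2 time(s)
  53: appears 1 time(s)
  58: appears 3 time(s)
  62: appears 1 time(s)
  68: appears 1 time(s)
  75: appears 1 time(s)
  85: appears 1 time(s)
Step 2: The value 58 appears most frequently (3 times).
Step 3: Mode = 58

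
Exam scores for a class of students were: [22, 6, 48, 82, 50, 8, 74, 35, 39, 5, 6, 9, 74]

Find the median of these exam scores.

35

Step 1: Sort the data in ascending order: [5, 6, 6, 8, 9, 22, 35, 39, 48, 50, 74, 74, 82]
Step 2: The number of values is n = 13.
Step 3: Since n is odd, the median is the middle value at position 7: 35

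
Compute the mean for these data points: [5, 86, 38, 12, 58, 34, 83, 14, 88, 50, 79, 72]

51.5833

Step 1: Sum all values: 5 + 86 + 38 + 12 + 58 + 34 + 83 + 14 + 88 + 50 + 79 + 72 = 619
Step 2: Count the number of values: n = 12
Step 3: Mean = sum / n = 619 / 12 = 51.5833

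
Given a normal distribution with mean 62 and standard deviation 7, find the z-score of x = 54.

-1.1429

Step 1: Recall the z-score formula: z = (x - mu) / sigma
Step 2: Substitute values: z = (54 - 62) / 7
Step 3: z = -8 / 7 = -1.1429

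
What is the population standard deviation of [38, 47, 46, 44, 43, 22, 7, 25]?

13.5277

Step 1: Compute the mean: 34
Step 2: Sum of squared deviations from the mean: 1464
Step 3: Population variance = 1464 / 8 = 183
Step 4: Standard deviation = sqrt(183) = 13.5277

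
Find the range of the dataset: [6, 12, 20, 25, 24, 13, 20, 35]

29

Step 1: Identify the maximum value: max = 35
Step 2: Identify the minimum value: min = 6
Step 3: Range = max - min = 35 - 6 = 29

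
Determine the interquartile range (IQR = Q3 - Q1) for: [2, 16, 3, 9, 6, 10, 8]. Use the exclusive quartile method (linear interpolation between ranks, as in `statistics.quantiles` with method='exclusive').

7

Step 1: Sort the data: [2, 3, 6, 8, 9, 10, 16]
Step 2: n = 7
Step 3: Using the exclusive quartile method:
  Q1 = 3
  Q2 (median) = 8
  Q3 = 10
  IQR = Q3 - Q1 = 10 - 3 = 7
Step 4: IQR = 7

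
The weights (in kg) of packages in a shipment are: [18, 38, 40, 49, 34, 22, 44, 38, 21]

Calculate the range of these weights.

31

Step 1: Identify the maximum value: max = 49
Step 2: Identify the minimum value: min = 18
Step 3: Range = max - min = 49 - 18 = 31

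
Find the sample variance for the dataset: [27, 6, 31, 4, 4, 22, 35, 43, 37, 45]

250.9333

Step 1: Compute the mean: (27 + 6 + 31 + 4 + 4 + 22 + 35 + 43 + 37 + 45) / 10 = 25.4
Step 2: Compute squared deviations from the mean:
  (27 - 25.4)^2 = 2.56
  (6 - 25.4)^2 = 376.36
  (31 - 25.4)^2 = 31.36
  (4 - 25.4)^2 = 457.96
  (4 - 25.4)^2 = 457.96
  (22 - 25.4)^2 = 11.56
  (35 - 25.4)^2 = 92.16
  (43 - 25.4)^2 = 309.76
  (37 - 25.4)^2 = 134.56
  (45 - 25.4)^2 = 384.16
Step 3: Sum of squared deviations = 2258.4
Step 4: Sample variance = 2258.4 / 9 = 250.9333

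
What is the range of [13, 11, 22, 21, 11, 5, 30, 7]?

25

Step 1: Identify the maximum value: max = 30
Step 2: Identify the minimum value: min = 5
Step 3: Range = max - min = 30 - 5 = 25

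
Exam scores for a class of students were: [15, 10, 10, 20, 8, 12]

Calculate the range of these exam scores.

12

Step 1: Identify the maximum value: max = 20
Step 2: Identify the minimum value: min = 8
Step 3: Range = max - min = 20 - 8 = 12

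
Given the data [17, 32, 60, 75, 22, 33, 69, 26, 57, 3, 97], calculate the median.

33

Step 1: Sort the data in ascending order: [3, 17, 22, 26, 32, 33, 57, 60, 69, 75, 97]
Step 2: The number of values is n = 11.
Step 3: Since n is odd, the median is the middle value at position 6: 33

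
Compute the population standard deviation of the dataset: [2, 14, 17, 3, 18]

6.9109

Step 1: Compute the mean: 10.8
Step 2: Sum of squared deviations from the mean: 238.8
Step 3: Population variance = 238.8 / 5 = 47.76
Step 4: Standard deviation = sqrt(47.76) = 6.9109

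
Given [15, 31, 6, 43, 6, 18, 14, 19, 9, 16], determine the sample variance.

132.4556

Step 1: Compute the mean: (15 + 31 + 6 + 43 + 6 + 18 + 14 + 19 + 9 + 16) / 10 = 17.7
Step 2: Compute squared deviations from the mean:
  (15 - 17.7)^2 = 7.29
  (31 - 17.7)^2 = 176.89
  (6 - 17.7)^2 = 136.89
  (43 - 17.7)^2 = 640.09
  (6 - 17.7)^2 = 136.89
  (18 - 17.7)^2 = 0.09
  (14 - 17.7)^2 = 13.69
  (19 - 17.7)^2 = 1.69
  (9 - 17.7)^2 = 75.69
  (16 - 17.7)^2 = 2.89
Step 3: Sum of squared deviations = 1192.1
Step 4: Sample variance = 1192.1 / 9 = 132.4556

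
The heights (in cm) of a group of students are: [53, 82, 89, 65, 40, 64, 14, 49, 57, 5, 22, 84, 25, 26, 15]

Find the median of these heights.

49

Step 1: Sort the data in ascending order: [5, 14, 15, 22, 25, 26, 40, 49, 53, 57, 64, 65, 82, 84, 89]
Step 2: The number of values is n = 15.
Step 3: Since n is odd, the median is the middle value at position 8: 49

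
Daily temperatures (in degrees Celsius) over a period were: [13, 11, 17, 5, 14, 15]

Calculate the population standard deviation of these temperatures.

3.8188

Step 1: Compute the mean: 12.5
Step 2: Sum of squared deviations from the mean: 87.5
Step 3: Population variance = 87.5 / 6 = 14.5833
Step 4: Standard deviation = sqrt(14.5833) = 3.8188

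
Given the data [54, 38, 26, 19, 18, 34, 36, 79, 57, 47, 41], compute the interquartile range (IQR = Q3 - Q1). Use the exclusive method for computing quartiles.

28

Step 1: Sort the data: [18, 19, 26, 34, 36, 38, 41, 47, 54, 57, 79]
Step 2: n = 11
Step 3: Using the exclusive quartile method:
  Q1 = 26
  Q2 (median) = 38
  Q3 = 54
  IQR = Q3 - Q1 = 54 - 26 = 28
Step 4: IQR = 28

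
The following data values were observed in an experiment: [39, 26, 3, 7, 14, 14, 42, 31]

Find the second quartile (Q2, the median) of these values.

20

Step 1: Sort the data: [3, 7, 14, 14, 26, 31, 39, 42]
Step 2: n = 8
Step 3: Q2 is the median. Since n is even, it is the average of the values at positions 4 and 5:
  Q2 = (14 + 26) / 2 = 20
Step 4: Q2 = 20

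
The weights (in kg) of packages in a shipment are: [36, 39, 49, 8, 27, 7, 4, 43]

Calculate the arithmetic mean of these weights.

26.625

Step 1: Sum all values: 36 + 39 + 49 + 8 + 27 + 7 + 4 + 43 = 213
Step 2: Count the number of values: n = 8
Step 3: Mean = sum / n = 213 / 8 = 26.625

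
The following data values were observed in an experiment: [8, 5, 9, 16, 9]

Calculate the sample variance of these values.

16.3

Step 1: Compute the mean: (8 + 5 + 9 + 16 + 9) / 5 = 9.4
Step 2: Compute squared deviations from the mean:
  (8 - 9.4)^2 = 1.96
  (5 - 9.4)^2 = 19.36
  (9 - 9.4)^2 = 0.16
  (16 - 9.4)^2 = 43.56
  (9 - 9.4)^2 = 0.16
Step 3: Sum of squared deviations = 65.2
Step 4: Sample variance = 65.2 / 4 = 16.3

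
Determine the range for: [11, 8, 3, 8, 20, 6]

17

Step 1: Identify the maximum value: max = 20
Step 2: Identify the minimum value: min = 3
Step 3: Range = max - min = 20 - 3 = 17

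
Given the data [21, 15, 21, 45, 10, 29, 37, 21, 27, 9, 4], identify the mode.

21

Step 1: Count the frequency of each value:
  4: appears 1 time(s)
  9: appears 1 time(s)
  10: appears 1 time(s)
  15: appears 1 time(s)
  21: appears 3 time(s)
  27: appears 1 time(s)
  29: appears 1 time(s)
  37: appears 1 time(s)
  45: appears 1 time(s)
Step 2: The value 21 appears most frequently (3 times).
Step 3: Mode = 21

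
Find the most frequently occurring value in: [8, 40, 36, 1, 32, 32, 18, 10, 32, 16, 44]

32

Step 1: Count the frequency of each value:
  1: appears 1 time(s)
  8: appears 1 time(s)
  10: appears 1 time(s)
  16: appears 1 time(s)
  18: appears 1 time(s)
  32: appears 3 time(s)
  36: appears 1 time(s)
  40: appears 1 time(s)
  44: appears 1 time(s)
Step 2: The value 32 appears most frequently (3 times).
Step 3: Mode = 32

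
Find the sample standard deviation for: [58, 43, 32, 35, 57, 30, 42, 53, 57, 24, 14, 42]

14.1579

Step 1: Compute the mean: 40.5833
Step 2: Sum of squared deviations from the mean: 2204.9167
Step 3: Sample variance = 2204.9167 / 11 = 200.447
Step 4: Standard deviation = sqrt(200.447) = 14.1579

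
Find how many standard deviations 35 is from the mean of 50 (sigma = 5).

-3

Step 1: Recall the z-score formula: z = (x - mu) / sigma
Step 2: Substitute values: z = (35 - 50) / 5
Step 3: z = -15 / 5 = -3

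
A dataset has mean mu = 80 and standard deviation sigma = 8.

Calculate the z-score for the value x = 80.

0

Step 1: Recall the z-score formula: z = (x - mu) / sigma
Step 2: Substitute values: z = (80 - 80) / 8
Step 3: z = 0 / 8 = 0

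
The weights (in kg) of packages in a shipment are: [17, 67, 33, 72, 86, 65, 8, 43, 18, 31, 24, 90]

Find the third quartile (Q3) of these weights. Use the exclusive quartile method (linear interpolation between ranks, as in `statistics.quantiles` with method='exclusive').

70.75

Step 1: Sort the data: [8, 17, 18, 24, 31, 33, 43, 65, 67, 72, 86, 90]
Step 2: n = 12
Step 3: Using the exclusive quartile method:
  Q1 = 19.5
  Q2 (median) = 38
  Q3 = 70.75
  IQR = Q3 - Q1 = 70.75 - 19.5 = 51.25
Step 4: Q3 = 70.75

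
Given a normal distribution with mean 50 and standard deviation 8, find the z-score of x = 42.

-1

Step 1: Recall the z-score formula: z = (x - mu) / sigma
Step 2: Substitute values: z = (42 - 50) / 8
Step 3: z = -8 / 8 = -1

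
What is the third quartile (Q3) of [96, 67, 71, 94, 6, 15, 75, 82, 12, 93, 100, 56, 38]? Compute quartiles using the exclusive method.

93.5

Step 1: Sort the data: [6, 12, 15, 38, 56, 67, 71, 75, 82, 93, 94, 96, 100]
Step 2: n = 13
Step 3: Using the exclusive quartile method:
  Q1 = 26.5
  Q2 (median) = 71
  Q3 = 93.5
  IQR = Q3 - Q1 = 93.5 - 26.5 = 67
Step 4: Q3 = 93.5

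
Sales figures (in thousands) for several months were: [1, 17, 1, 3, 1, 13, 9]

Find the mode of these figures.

1

Step 1: Count the frequency of each value:
  1: appears 3 time(s)
  3: appears 1 time(s)
  9: appears 1 time(s)
  13: appears 1 time(s)
  17: appears 1 time(s)
Step 2: The value 1 appears most frequently (3 times).
Step 3: Mode = 1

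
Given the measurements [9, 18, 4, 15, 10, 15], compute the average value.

11.8333

Step 1: Sum all values: 9 + 18 + 4 + 15 + 10 + 15 = 71
Step 2: Count the number of values: n = 6
Step 3: Mean = sum / n = 71 / 6 = 11.8333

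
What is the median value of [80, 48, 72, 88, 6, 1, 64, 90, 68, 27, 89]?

68

Step 1: Sort the data in ascending order: [1, 6, 27, 48, 64, 68, 72, 80, 88, 89, 90]
Step 2: The number of values is n = 11.
Step 3: Since n is odd, the median is the middle value at position 6: 68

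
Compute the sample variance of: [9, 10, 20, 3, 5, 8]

34.9667

Step 1: Compute the mean: (9 + 10 + 20 + 3 + 5 + 8) / 6 = 9.1667
Step 2: Compute squared deviations from the mean:
  (9 - 9.1667)^2 = 0.0278
  (10 - 9.1667)^2 = 0.6944
  (20 - 9.1667)^2 = 117.3611
  (3 - 9.1667)^2 = 38.0278
  (5 - 9.1667)^2 = 17.3611
  (8 - 9.1667)^2 = 1.3611
Step 3: Sum of squared deviations = 174.8333
Step 4: Sample variance = 174.8333 / 5 = 34.9667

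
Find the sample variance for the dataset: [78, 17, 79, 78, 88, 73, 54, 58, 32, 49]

528.0444

Step 1: Compute the mean: (78 + 17 + 79 + 78 + 88 + 73 + 54 + 58 + 32 + 49) / 10 = 60.6
Step 2: Compute squared deviations from the mean:
  (78 - 60.6)^2 = 302.76
  (17 - 60.6)^2 = 1900.96
  (79 - 60.6)^2 = 338.56
  (78 - 60.6)^2 = 302.76
  (88 - 60.6)^2 = 750.76
  (73 - 60.6)^2 = 153.76
  (54 - 60.6)^2 = 43.56
  (58 - 60.6)^2 = 6.76
  (32 - 60.6)^2 = 817.96
  (49 - 60.6)^2 = 134.56
Step 3: Sum of squared deviations = 4752.4
Step 4: Sample variance = 4752.4 / 9 = 528.0444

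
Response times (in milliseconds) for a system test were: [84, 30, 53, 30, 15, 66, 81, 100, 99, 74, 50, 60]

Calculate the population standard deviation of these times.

26.3054

Step 1: Compute the mean: 61.8333
Step 2: Sum of squared deviations from the mean: 8303.6667
Step 3: Population variance = 8303.6667 / 12 = 691.9722
Step 4: Standard deviation = sqrt(691.9722) = 26.3054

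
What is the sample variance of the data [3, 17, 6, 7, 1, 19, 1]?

54.9048

Step 1: Compute the mean: (3 + 17 + 6 + 7 + 1 + 19 + 1) / 7 = 7.7143
Step 2: Compute squared deviations from the mean:
  (3 - 7.7143)^2 = 22.2245
  (17 - 7.7143)^2 = 86.2245
  (6 - 7.7143)^2 = 2.9388
  (7 - 7.7143)^2 = 0.5102
  (1 - 7.7143)^2 = 45.0816
  (19 - 7.7143)^2 = 127.3673
  (1 - 7.7143)^2 = 45.0816
Step 3: Sum of squared deviations = 329.4286
Step 4: Sample variance = 329.4286 / 6 = 54.9048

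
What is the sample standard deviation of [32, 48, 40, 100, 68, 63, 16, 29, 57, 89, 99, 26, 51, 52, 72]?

26.0353

Step 1: Compute the mean: 56.1333
Step 2: Sum of squared deviations from the mean: 9489.7333
Step 3: Sample variance = 9489.7333 / 14 = 677.8381
Step 4: Standard deviation = sqrt(677.8381) = 26.0353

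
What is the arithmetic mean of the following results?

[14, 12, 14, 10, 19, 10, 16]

13.5714

Step 1: Sum all values: 14 + 12 + 14 + 10 + 19 + 10 + 16 = 95
Step 2: Count the number of values: n = 7
Step 3: Mean = sum / n = 95 / 7 = 13.5714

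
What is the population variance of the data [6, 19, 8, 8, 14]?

23.2

Step 1: Compute the mean: (6 + 19 + 8 + 8 + 14) / 5 = 11
Step 2: Compute squared deviations from the mean:
  (6 - 11)^2 = 25
  (19 - 11)^2 = 64
  (8 - 11)^2 = 9
  (8 - 11)^2 = 9
  (14 - 11)^2 = 9
Step 3: Sum of squared deviations = 116
Step 4: Population variance = 116 / 5 = 23.2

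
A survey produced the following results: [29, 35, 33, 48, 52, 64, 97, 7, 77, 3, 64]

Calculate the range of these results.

94

Step 1: Identify the maximum value: max = 97
Step 2: Identify the minimum value: min = 3
Step 3: Range = max - min = 97 - 3 = 94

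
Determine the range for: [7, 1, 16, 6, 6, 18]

17

Step 1: Identify the maximum value: max = 18
Step 2: Identify the minimum value: min = 1
Step 3: Range = max - min = 18 - 1 = 17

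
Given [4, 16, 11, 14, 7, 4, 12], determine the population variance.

19.6327

Step 1: Compute the mean: (4 + 16 + 11 + 14 + 7 + 4 + 12) / 7 = 9.7143
Step 2: Compute squared deviations from the mean:
  (4 - 9.7143)^2 = 32.6531
  (16 - 9.7143)^2 = 39.5102
  (11 - 9.7143)^2 = 1.6531
  (14 - 9.7143)^2 = 18.3673
  (7 - 9.7143)^2 = 7.3673
  (4 - 9.7143)^2 = 32.6531
  (12 - 9.7143)^2 = 5.2245
Step 3: Sum of squared deviations = 137.4286
Step 4: Population variance = 137.4286 / 7 = 19.6327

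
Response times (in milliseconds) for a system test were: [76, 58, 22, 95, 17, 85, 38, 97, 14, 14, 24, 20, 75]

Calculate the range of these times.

83

Step 1: Identify the maximum value: max = 97
Step 2: Identify the minimum value: min = 14
Step 3: Range = max - min = 97 - 14 = 83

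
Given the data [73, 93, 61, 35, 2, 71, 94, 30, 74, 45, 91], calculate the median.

71

Step 1: Sort the data in ascending order: [2, 30, 35, 45, 61, 71, 73, 74, 91, 93, 94]
Step 2: The number of values is n = 11.
Step 3: Since n is odd, the median is the middle value at position 6: 71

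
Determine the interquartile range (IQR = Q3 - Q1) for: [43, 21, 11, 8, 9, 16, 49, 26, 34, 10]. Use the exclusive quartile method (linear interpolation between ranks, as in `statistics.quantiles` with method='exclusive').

26.5

Step 1: Sort the data: [8, 9, 10, 11, 16, 21, 26, 34, 43, 49]
Step 2: n = 10
Step 3: Using the exclusive quartile method:
  Q1 = 9.75
  Q2 (median) = 18.5
  Q3 = 36.25
  IQR = Q3 - Q1 = 36.25 - 9.75 = 26.5
Step 4: IQR = 26.5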